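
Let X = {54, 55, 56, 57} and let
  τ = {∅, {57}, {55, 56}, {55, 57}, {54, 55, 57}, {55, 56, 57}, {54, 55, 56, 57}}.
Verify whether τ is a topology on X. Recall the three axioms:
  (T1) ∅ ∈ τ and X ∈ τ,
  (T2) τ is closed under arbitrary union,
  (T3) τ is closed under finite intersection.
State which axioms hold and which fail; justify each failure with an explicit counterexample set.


τ is NOT a topology on X.

Axiom (T1): ∅ ∈ τ? Yes; X ∈ τ? Yes.
Axiom (T2/T3): check pairwise unions and intersections of members of τ.
Counterexample for (T3): {55, 56} ∩ {55, 57} = {55} ∉ τ. Therefore τ is NOT a topology.


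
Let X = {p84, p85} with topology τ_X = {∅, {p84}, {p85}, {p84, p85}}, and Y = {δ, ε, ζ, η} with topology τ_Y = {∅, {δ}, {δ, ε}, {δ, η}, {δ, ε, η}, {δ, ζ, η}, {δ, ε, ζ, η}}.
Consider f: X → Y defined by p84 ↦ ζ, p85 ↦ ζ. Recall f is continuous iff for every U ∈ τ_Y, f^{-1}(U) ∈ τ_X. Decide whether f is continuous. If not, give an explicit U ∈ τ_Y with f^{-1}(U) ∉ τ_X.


f IS continuous.

Compute f^{-1}(U) for each U ∈ τ_Y:
  U = ∅: f^{-1}(U) = ∅ ∈ τ_X ✓.
  U = {δ}: f^{-1}(U) = ∅ ∈ τ_X ✓.
  U = {δ, ε}: f^{-1}(U) = ∅ ∈ τ_X ✓.
  U = {δ, η}: f^{-1}(U) = ∅ ∈ τ_X ✓.
  U = {δ, ε, η}: f^{-1}(U) = ∅ ∈ τ_X ✓.
  U = {δ, ζ, η}: f^{-1}(U) = {p84, p85} ∈ τ_X ✓.
  U = {δ, ε, ζ, η}: f^{-1}(U) = {p84, p85} ∈ τ_X ✓.
Every preimage lies in τ_X, so f IS continuous.


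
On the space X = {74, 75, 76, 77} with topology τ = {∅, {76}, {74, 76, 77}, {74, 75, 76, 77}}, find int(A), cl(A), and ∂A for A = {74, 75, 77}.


int(A) = ∅, cl(A) = {74, 75, 77}, ∂A = {74, 75, 77}.

Closed sets in (X, τ) are complements of opens:
  closed(X, τ) = {∅, {75}, {74, 75, 77}, {74, 75, 76, 77}}.
int(A) = ⋃ {U ∈ τ : U ⊆ A}. Opens contained in A: ∅.
Taking the union of these: int(A) = ∅.
cl(A) = ⋂ {C closed : A ⊆ C}. Closed sets containing A: {74, 75, 77}, {74, 75, 76, 77}.
Intersecting these: cl(A) = {74, 75, 77}.
∂A = cl(A) ∖ int(A) = {74, 75, 77} ∖ ∅ = {74, 75, 77}.


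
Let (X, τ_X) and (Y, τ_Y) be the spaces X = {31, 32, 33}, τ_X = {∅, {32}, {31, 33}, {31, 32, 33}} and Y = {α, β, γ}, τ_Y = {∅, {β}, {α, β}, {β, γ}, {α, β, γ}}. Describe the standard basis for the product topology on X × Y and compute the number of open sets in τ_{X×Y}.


Basis B = {∅ × ∅, {32} × {β}, {31, 33} × {β}, {32} × {α, β}, {32} × {β, γ}, {31, 32, 33} × {β}, {32} × {α, β, γ}, {31, 33} × {α, β}, {31, 33} × {β, γ}, {31, 33} × {α, β, γ}, {31, 32, 33} × {α, β}, {31, 32, 33} × {β, γ}, {31, 32, 33} × {α, β, γ}}; |τ_{X×Y}| = 25.

Enumerate products U × V with U ∈ τ_X, V ∈ τ_Y (deduplicated):
  ∅ × ∅ = {} (∅)
  {32} × {β} = {(32,β)}
  {31, 33} × {β} = {(31,β), (33,β)}
  {32} × {α, β} = {(32,α), (32,β)}
  {32} × {β, γ} = {(32,β), (32,γ)}
  {31, 32, 33} × {β} = {(31,β), (32,β), (33,β)}
  {32} × {α, β, γ} = {(32,α), (32,β), (32,γ)}
  {31, 33} × {α, β} = {(31,α), (31,β), (33,α), (33,β)}
  {31, 33} × {β, γ} = {(31,β), (31,γ), (33,β), (33,γ)}
  {31, 33} × {α, β, γ} = {(31,α), (31,β), (31,γ), (33,α), (33,β), (33,γ)}
  {31, 32, 33} × {α, β} = {(31,α), (31,β), (32,α), (32,β), (33,α), (33,β)}
  {31, 32, 33} × {β, γ} = {(31,β), (31,γ), (32,β), (32,γ), (33,β), (33,γ)}
  {31, 32, 33} × {α, β, γ} = {(31,α), (31,β), (31,γ), (32,α), (32,β), (32,γ), (33,α), (33,β), (33,γ)}
These 13 distinct sets form the basis B.
Close under arbitrary unions to get τ_{X×Y}; counting gives |τ_{X×Y}| = 25.


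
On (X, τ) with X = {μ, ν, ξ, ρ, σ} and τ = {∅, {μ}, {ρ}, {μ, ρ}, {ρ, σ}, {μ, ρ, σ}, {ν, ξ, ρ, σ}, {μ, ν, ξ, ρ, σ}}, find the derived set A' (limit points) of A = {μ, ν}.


A' = {ξ}

For each x ∈ X, list the open sets U ∈ τ with x ∈ U, then check whether U ∩ (A ∖ {x}) ≠ ∅ for every such U.
  x = μ: open {μ} ∋ x has {μ} ∩ (A ∖ {μ}) = ∅, so x is NOT a limit point.
  x = ν: open {ν, ξ, ρ, σ} ∋ x has {ν, ξ, ρ, σ} ∩ (A ∖ {ν}) = ∅, so x is NOT a limit point.
  x = ξ: opens ∋ x are {ν, ξ, ρ, σ}, {μ, ν, ξ, ρ, σ}; each meets A ∖ {ξ}, so x IS a limit point.
  x = ρ: open {ρ} ∋ x has {ρ} ∩ (A ∖ {ρ}) = ∅, so x is NOT a limit point.
  x = σ: open {ρ, σ} ∋ x has {ρ, σ} ∩ (A ∖ {σ}) = ∅, so x is NOT a limit point.
Collecting: A' = {ξ}.


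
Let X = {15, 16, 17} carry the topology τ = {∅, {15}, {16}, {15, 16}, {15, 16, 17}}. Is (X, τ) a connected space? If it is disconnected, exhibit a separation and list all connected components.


(X, τ) is connected.

Find clopen sets (U ∈ τ with X ∖ U ∈ τ):
  U = ∅, X ∖ U = {15, 16, 17} — both open, so U is clopen.
  U = {15, 16, 17}, X ∖ U = ∅ — both open, so U is clopen.
Only trivial clopens (∅ and X) exist, so (X, τ) is connected.
Compute connected components by grouping points that agree on all clopens:
  component: {15, 16, 17}


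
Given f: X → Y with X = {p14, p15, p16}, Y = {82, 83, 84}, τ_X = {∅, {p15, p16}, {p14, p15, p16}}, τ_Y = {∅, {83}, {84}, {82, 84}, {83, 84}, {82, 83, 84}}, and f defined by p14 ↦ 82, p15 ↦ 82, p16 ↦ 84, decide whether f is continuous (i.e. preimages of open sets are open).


f is NOT continuous.

Compute f^{-1}(U) for each U ∈ τ_Y:
  U = ∅: f^{-1}(U) = ∅ ∈ τ_X ✓.
  U = {83}: f^{-1}(U) = ∅ ∈ τ_X ✓.
  U = {84}: f^{-1}(U) = {p16} ∉ τ_X ✗.
  U = {82, 84}: f^{-1}(U) = {p14, p15, p16} ∈ τ_X ✓.
  U = {83, 84}: f^{-1}(U) = {p16} ∉ τ_X ✗.
  U = {82, 83, 84}: f^{-1}(U) = {p14, p15, p16} ∈ τ_X ✓.
Found U = {84} with f^{-1}(U) = {p16} not in τ_X. Therefore f is NOT continuous.


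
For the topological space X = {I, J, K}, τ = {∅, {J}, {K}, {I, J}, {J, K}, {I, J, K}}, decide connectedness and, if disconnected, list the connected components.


(X, τ) is disconnected; components = [{K}, {I, J}].

Find clopen sets (U ∈ τ with X ∖ U ∈ τ):
  U = ∅, X ∖ U = {I, J, K} — both open, so U is clopen.
  U = {K}, X ∖ U = {I, J} — both open, so U is clopen.
  U = {I, J}, X ∖ U = {K} — both open, so U is clopen.
  U = {I, J, K}, X ∖ U = ∅ — both open, so U is clopen.
Nontrivial clopen(s) exist: e.g. {I, J}. So (X, τ) is disconnected.
Compute connected components by grouping points that agree on all clopens:
  component: {K}
  component: {I, J}


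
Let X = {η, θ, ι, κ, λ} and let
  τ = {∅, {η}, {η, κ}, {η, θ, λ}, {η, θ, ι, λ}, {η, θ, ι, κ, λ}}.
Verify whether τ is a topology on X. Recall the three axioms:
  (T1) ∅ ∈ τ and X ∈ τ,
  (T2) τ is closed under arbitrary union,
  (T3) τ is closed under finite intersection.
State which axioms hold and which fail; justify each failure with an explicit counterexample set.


τ is NOT a topology on X.

Axiom (T1): ∅ ∈ τ? Yes; X ∈ τ? Yes.
Axiom (T2/T3): check pairwise unions and intersections of members of τ.
Counterexample for (T2): {η, κ} ∪ {η, θ, λ} = {η, θ, κ, λ} ∉ τ. Therefore τ is NOT a topology.


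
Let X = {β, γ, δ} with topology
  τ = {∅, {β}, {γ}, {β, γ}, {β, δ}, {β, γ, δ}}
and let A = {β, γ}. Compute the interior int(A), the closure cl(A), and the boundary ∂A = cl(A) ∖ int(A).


int(A) = {β, γ}, cl(A) = {β, γ, δ}, ∂A = {δ}.

Closed sets in (X, τ) are complements of opens:
  closed(X, τ) = {∅, {γ}, {δ}, {β, δ}, {γ, δ}, {β, γ, δ}}.
int(A) = ⋃ {U ∈ τ : U ⊆ A}. Opens contained in A: ∅, {β}, {γ}, {β, γ}.
Taking the union of these: int(A) = {β, γ}.
cl(A) = ⋂ {C closed : A ⊆ C}. Closed sets containing A: {β, γ, δ}.
Intersecting these: cl(A) = {β, γ, δ}.
∂A = cl(A) ∖ int(A) = {β, γ, δ} ∖ {β, γ} = {δ}.


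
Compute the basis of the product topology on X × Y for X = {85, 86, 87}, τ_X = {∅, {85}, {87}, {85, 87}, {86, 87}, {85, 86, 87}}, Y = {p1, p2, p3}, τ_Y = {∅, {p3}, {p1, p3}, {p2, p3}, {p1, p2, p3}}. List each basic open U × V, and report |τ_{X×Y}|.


Basis B = {∅ × ∅, {85} × {p3}, {87} × {p3}, {85} × {p1, p3}, {85} × {p2, p3}, {85, 87} × {p3}, {86, 87} × {p3}, {87} × {p1, p3}, {87} × {p2, p3}, {85} × {p1, p2, p3}, {85, 86, 87} × {p3}, {87} × {p1, p2, p3}, {85, 87} × {p1, p3}, {85, 87} × {p2, p3}, {86, 87} × {p1, p3}, {86, 87} × {p2, p3}, {85, 87} × {p1, p2, p3}, {85, 86, 87} × {p1, p3}, {85, 86, 87} × {p2, p3}, {86, 87} × {p1, p2, p3}, {85, 86, 87} × {p1, p2, p3}}; |τ_{X×Y}| = 70.

Enumerate products U × V with U ∈ τ_X, V ∈ τ_Y (deduplicated):
  ∅ × ∅ = {} (∅)
  {85} × {p3} = {(85,p3)}
  {87} × {p3} = {(87,p3)}
  {85} × {p1, p3} = {(85,p1), (85,p3)}
  {85} × {p2, p3} = {(85,p2), (85,p3)}
  {85, 87} × {p3} = {(85,p3), (87,p3)}
  {86, 87} × {p3} = {(86,p3), (87,p3)}
  {87} × {p1, p3} = {(87,p1), (87,p3)}
  {87} × {p2, p3} = {(87,p2), (87,p3)}
  {85} × {p1, p2, p3} = {(85,p1), (85,p2), (85,p3)}
  {85, 86, 87} × {p3} = {(85,p3), (86,p3), (87,p3)}
  {87} × {p1, p2, p3} = {(87,p1), (87,p2), (87,p3)}
  {85, 87} × {p1, p3} = {(85,p1), (85,p3), (87,p1), (87,p3)}
  {85, 87} × {p2, p3} = {(85,p2), (85,p3), (87,p2), (87,p3)}
  {86, 87} × {p1, p3} = {(86,p1), (86,p3), (87,p1), (87,p3)}
  {86, 87} × {p2, p3} = {(86,p2), (86,p3), (87,p2), (87,p3)}
  {85, 87} × {p1, p2, p3} = {(85,p1), (85,p2), (85,p3), (87,p1), (87,p2), (87,p3)}
  {85, 86, 87} × {p1, p3} = {(85,p1), (85,p3), (86,p1), (86,p3), (87,p1), (87,p3)}
  {85, 86, 87} × {p2, p3} = {(85,p2), (85,p3), (86,p2), (86,p3), (87,p2), (87,p3)}
  {86, 87} × {p1, p2, p3} = {(86,p1), (86,p2), (86,p3), (87,p1), (87,p2), (87,p3)}
  {85, 86, 87} × {p1, p2, p3} = {(85,p1), (85,p2), (85,p3), (86,p1), (86,p2), (86,p3), (87,p1), (87,p2), (87,p3)}
These 21 distinct sets form the basis B.
Close under arbitrary unions to get τ_{X×Y}; counting gives |τ_{X×Y}| = 70.


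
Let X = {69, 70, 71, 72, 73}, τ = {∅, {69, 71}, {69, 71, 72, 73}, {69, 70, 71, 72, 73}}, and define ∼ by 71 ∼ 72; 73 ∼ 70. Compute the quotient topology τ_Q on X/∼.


X/∼ = {[69], [70=73], [71=72]}; |τ_Q| = 2.

Equivalence classes: [69], [70=73], [71=72].
Quotient map π: X → X/∼ sends 69 ↦ [69], 70 ↦ [70=73], 71 ↦ [71=72], 72 ↦ [71=72], 73 ↦ [70=73].
For each subset V ⊆ X/∼, compute π^{-1}(V) ⊆ X and check whether π^{-1}(V) ∈ τ. V is open in τ_Q iff π^{-1}(V) ∈ τ.
  V = {}: π^{-1}(V) = ∅ ∈ τ ✓.
  V = {[69]}: π^{-1}(V) = {69} ∉ τ ✗.
  V = {[70=73]}: π^{-1}(V) = {70, 73} ∉ τ ✗.
  V = {[69], [70=73]}: π^{-1}(V) = {69, 70, 73} ∉ τ ✗.
  V = {[71=72]}: π^{-1}(V) = {71, 72} ∉ τ ✗.
  V = {[69], [71=72]}: π^{-1}(V) = {69, 71, 72} ∉ τ ✗.
  V = {[70=73], [71=72]}: π^{-1}(V) = {70, 71, 72, 73} ∉ τ ✗.
  V = {[69], [70=73], [71=72]}: π^{-1}(V) = {69, 70, 71, 72, 73} ∈ τ ✓.
Open sets in the quotient: τ_Q = {{}, {[69], [70=73], [71=72]}} (2 elements).


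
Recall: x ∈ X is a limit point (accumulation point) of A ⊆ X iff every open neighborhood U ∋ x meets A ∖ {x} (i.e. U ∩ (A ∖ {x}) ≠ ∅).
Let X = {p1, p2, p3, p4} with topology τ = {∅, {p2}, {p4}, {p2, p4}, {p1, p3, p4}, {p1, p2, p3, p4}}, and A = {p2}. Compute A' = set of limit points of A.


A' = ∅

For each x ∈ X, list the open sets U ∈ τ with x ∈ U, then check whether U ∩ (A ∖ {x}) ≠ ∅ for every such U.
  x = p1: open {p1, p3, p4} ∋ x has {p1, p3, p4} ∩ (A ∖ {p1}) = ∅, so x is NOT a limit point.
  x = p2: open {p2} ∋ x has {p2} ∩ (A ∖ {p2}) = ∅, so x is NOT a limit point.
  x = p3: open {p1, p3, p4} ∋ x has {p1, p3, p4} ∩ (A ∖ {p3}) = ∅, so x is NOT a limit point.
  x = p4: open {p4} ∋ x has {p4} ∩ (A ∖ {p4}) = ∅, so x is NOT a limit point.
Collecting: A' = ∅.


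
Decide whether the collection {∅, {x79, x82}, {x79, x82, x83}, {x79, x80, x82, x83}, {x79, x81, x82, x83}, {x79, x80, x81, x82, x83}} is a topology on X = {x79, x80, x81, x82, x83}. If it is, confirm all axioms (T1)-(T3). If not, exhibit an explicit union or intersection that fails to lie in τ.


τ IS a topology on X.

Axiom (T1): ∅ ∈ τ? Yes; X ∈ τ? Yes.
Axiom (T2/T3): check pairwise unions and intersections of members of τ.
All pairwise intersections and unions checked — each lies in τ. Therefore τ satisfies (T1), (T2), (T3): it IS a topology on X.


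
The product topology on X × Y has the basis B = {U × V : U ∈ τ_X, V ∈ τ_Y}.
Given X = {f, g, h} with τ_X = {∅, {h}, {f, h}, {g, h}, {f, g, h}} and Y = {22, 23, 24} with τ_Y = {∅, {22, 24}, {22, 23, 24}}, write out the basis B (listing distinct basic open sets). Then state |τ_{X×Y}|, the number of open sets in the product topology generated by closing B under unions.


Basis B = {∅ × ∅, {h} × {22, 24}, {h} × {22, 23, 24}, {f, h} × {22, 24}, {g, h} × {22, 24}, {f, h} × {22, 23, 24}, {f, g, h} × {22, 24}, {g, h} × {22, 23, 24}, {f, g, h} × {22, 23, 24}}; |τ_{X×Y}| = 14.

Enumerate products U × V with U ∈ τ_X, V ∈ τ_Y (deduplicated):
  ∅ × ∅ = {} (∅)
  {h} × {22, 24} = {(h,22), (h,24)}
  {h} × {22, 23, 24} = {(h,22), (h,23), (h,24)}
  {f, h} × {22, 24} = {(f,22), (f,24), (h,22), (h,24)}
  {g, h} × {22, 24} = {(g,22), (g,24), (h,22), (h,24)}
  {f, h} × {22, 23, 24} = {(f,22), (f,23), (f,24), (h,22), (h,23), (h,24)}
  {f, g, h} × {22, 24} = {(f,22), (f,24), (g,22), (g,24), (h,22), (h,24)}
  {g, h} × {22, 23, 24} = {(g,22), (g,23), (g,24), (h,22), (h,23), (h,24)}
  {f, g, h} × {22, 23, 24} = {(f,22), (f,23), (f,24), (g,22), (g,23), (g,24), (h,22), (h,23), (h,24)}
These 9 distinct sets form the basis B.
Close under arbitrary unions to get τ_{X×Y}; counting gives |τ_{X×Y}| = 14.


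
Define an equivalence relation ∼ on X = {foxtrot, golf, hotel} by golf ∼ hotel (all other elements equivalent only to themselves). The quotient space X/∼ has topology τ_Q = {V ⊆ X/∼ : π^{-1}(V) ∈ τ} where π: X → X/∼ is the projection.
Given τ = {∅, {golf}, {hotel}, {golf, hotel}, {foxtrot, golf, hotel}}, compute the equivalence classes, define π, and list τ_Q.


X/∼ = {[foxtrot], [golf=hotel]}; |τ_Q| = 3.

Equivalence classes: [foxtrot], [golf=hotel].
Quotient map π: X → X/∼ sends foxtrot ↦ [foxtrot], golf ↦ [golf=hotel], hotel ↦ [golf=hotel].
For each subset V ⊆ X/∼, compute π^{-1}(V) ⊆ X and check whether π^{-1}(V) ∈ τ. V is open in τ_Q iff π^{-1}(V) ∈ τ.
  V = {}: π^{-1}(V) = ∅ ∈ τ ✓.
  V = {[foxtrot]}: π^{-1}(V) = {foxtrot} ∉ τ ✗.
  V = {[golf=hotel]}: π^{-1}(V) = {golf, hotel} ∈ τ ✓.
  V = {[foxtrot], [golf=hotel]}: π^{-1}(V) = {foxtrot, golf, hotel} ∈ τ ✓.
Open sets in the quotient: τ_Q = {{}, {[golf=hotel]}, {[foxtrot], [golf=hotel]}} (3 elements).


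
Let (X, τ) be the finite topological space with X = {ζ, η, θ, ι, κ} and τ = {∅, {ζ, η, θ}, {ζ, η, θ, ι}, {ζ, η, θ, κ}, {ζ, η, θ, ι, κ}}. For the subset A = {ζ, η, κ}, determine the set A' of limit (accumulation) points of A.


A' = {ζ, η, θ, ι, κ}

For each x ∈ X, list the open sets U ∈ τ with x ∈ U, then check whether U ∩ (A ∖ {x}) ≠ ∅ for every such U.
  x = ζ: opens ∋ x are {ζ, η, θ}, {ζ, η, θ, ι}, {ζ, η, θ, κ}, {ζ, η, θ, ι, κ}; each meets A ∖ {ζ}, so x IS a limit point.
  x = η: opens ∋ x are {ζ, η, θ}, {ζ, η, θ, ι}, {ζ, η, θ, κ}, {ζ, η, θ, ι, κ}; each meets A ∖ {η}, so x IS a limit point.
  x = θ: opens ∋ x are {ζ, η, θ}, {ζ, η, θ, ι}, {ζ, η, θ, κ}, {ζ, η, θ, ι, κ}; each meets A ∖ {θ}, so x IS a limit point.
  x = ι: opens ∋ x are {ζ, η, θ, ι}, {ζ, η, θ, ι, κ}; each meets A ∖ {ι}, so x IS a limit point.
  x = κ: opens ∋ x are {ζ, η, θ, κ}, {ζ, η, θ, ι, κ}; each meets A ∖ {κ}, so x IS a limit point.
Collecting: A' = {ζ, η, θ, ι, κ}.


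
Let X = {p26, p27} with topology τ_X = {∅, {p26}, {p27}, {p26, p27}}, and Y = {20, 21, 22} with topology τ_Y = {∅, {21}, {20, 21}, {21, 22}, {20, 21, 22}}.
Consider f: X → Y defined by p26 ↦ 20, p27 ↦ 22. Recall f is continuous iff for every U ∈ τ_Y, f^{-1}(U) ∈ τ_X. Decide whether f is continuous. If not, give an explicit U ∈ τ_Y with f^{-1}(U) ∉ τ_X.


f IS continuous.

Compute f^{-1}(U) for each U ∈ τ_Y:
  U = ∅: f^{-1}(U) = ∅ ∈ τ_X ✓.
  U = {21}: f^{-1}(U) = ∅ ∈ τ_X ✓.
  U = {20, 21}: f^{-1}(U) = {p26} ∈ τ_X ✓.
  U = {21, 22}: f^{-1}(U) = {p27} ∈ τ_X ✓.
  U = {20, 21, 22}: f^{-1}(U) = {p26, p27} ∈ τ_X ✓.
Every preimage lies in τ_X, so f IS continuous.


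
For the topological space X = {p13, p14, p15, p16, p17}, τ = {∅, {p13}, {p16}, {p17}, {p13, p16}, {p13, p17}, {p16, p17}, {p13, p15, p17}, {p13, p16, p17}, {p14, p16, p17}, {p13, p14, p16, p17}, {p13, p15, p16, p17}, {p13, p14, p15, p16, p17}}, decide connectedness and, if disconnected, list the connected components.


(X, τ) is connected.

Find clopen sets (U ∈ τ with X ∖ U ∈ τ):
  U = ∅, X ∖ U = {p13, p14, p15, p16, p17} — both open, so U is clopen.
  U = {p13, p14, p15, p16, p17}, X ∖ U = ∅ — both open, so U is clopen.
Only trivial clopens (∅ and X) exist, so (X, τ) is connected.
Compute connected components by grouping points that agree on all clopens:
  component: {p13, p14, p15, p16, p17}


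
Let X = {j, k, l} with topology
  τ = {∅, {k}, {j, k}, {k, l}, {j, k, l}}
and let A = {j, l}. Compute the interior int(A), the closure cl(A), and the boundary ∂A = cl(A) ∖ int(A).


int(A) = ∅, cl(A) = {j, l}, ∂A = {j, l}.

Closed sets in (X, τ) are complements of opens:
  closed(X, τ) = {∅, {j}, {l}, {j, l}, {j, k, l}}.
int(A) = ⋃ {U ∈ τ : U ⊆ A}. Opens contained in A: ∅.
Taking the union of these: int(A) = ∅.
cl(A) = ⋂ {C closed : A ⊆ C}. Closed sets containing A: {j, l}, {j, k, l}.
Intersecting these: cl(A) = {j, l}.
∂A = cl(A) ∖ int(A) = {j, l} ∖ ∅ = {j, l}.


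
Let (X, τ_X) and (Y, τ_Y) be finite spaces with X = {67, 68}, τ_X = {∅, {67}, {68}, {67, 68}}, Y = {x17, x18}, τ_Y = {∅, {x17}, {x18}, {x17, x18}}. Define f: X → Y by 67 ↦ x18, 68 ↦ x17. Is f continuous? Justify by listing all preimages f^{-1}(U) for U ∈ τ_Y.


f IS continuous.

Compute f^{-1}(U) for each U ∈ τ_Y:
  U = ∅: f^{-1}(U) = ∅ ∈ τ_X ✓.
  U = {x17}: f^{-1}(U) = {68} ∈ τ_X ✓.
  U = {x18}: f^{-1}(U) = {67} ∈ τ_X ✓.
  U = {x17, x18}: f^{-1}(U) = {67, 68} ∈ τ_X ✓.
Every preimage lies in τ_X, so f IS continuous.


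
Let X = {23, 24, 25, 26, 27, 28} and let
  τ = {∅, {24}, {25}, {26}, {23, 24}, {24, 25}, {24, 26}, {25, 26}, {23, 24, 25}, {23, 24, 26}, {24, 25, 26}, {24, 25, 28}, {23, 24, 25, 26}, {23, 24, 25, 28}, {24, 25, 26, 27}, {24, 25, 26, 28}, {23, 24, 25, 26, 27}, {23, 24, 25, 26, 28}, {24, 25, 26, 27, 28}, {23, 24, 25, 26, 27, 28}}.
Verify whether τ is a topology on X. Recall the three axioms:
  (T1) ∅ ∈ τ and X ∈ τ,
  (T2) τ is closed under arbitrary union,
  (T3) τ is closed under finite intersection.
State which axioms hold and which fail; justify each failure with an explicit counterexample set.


τ IS a topology on X.

Axiom (T1): ∅ ∈ τ? Yes; X ∈ τ? Yes.
Axiom (T2/T3): check pairwise unions and intersections of members of τ.
All pairwise intersections and unions checked — each lies in τ. Therefore τ satisfies (T1), (T2), (T3): it IS a topology on X.


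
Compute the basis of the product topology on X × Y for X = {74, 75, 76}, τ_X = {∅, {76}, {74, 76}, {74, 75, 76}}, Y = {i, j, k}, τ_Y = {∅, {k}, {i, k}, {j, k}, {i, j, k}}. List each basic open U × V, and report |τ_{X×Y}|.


Basis B = {∅ × ∅, {76} × {k}, {74, 76} × {k}, {76} × {i, k}, {76} × {j, k}, {74, 75, 76} × {k}, {76} × {i, j, k}, {74, 76} × {i, k}, {74, 76} × {j, k}, {74, 76} × {i, j, k}, {74, 75, 76} × {i, k}, {74, 75, 76} × {j, k}, {74, 75, 76} × {i, j, k}}; |τ_{X×Y}| = 30.

Enumerate products U × V with U ∈ τ_X, V ∈ τ_Y (deduplicated):
  ∅ × ∅ = {} (∅)
  {76} × {k} = {(76,k)}
  {74, 76} × {k} = {(74,k), (76,k)}
  {76} × {i, k} = {(76,i), (76,k)}
  {76} × {j, k} = {(76,j), (76,k)}
  {74, 75, 76} × {k} = {(74,k), (75,k), (76,k)}
  {76} × {i, j, k} = {(76,i), (76,j), (76,k)}
  {74, 76} × {i, k} = {(74,i), (74,k), (76,i), (76,k)}
  {74, 76} × {j, k} = {(74,j), (74,k), (76,j), (76,k)}
  {74, 76} × {i, j, k} = {(74,i), (74,j), (74,k), (76,i), (76,j), (76,k)}
  {74, 75, 76} × {i, k} = {(74,i), (74,k), (75,i), (75,k), (76,i), (76,k)}
  {74, 75, 76} × {j, k} = {(74,j), (74,k), (75,j), (75,k), (76,j), (76,k)}
  {74, 75, 76} × {i, j, k} = {(74,i), (74,j), (74,k), (75,i), (75,j), (75,k), (76,i), (76,j), (76,k)}
These 13 distinct sets form the basis B.
Close under arbitrary unions to get τ_{X×Y}; counting gives |τ_{X×Y}| = 30.


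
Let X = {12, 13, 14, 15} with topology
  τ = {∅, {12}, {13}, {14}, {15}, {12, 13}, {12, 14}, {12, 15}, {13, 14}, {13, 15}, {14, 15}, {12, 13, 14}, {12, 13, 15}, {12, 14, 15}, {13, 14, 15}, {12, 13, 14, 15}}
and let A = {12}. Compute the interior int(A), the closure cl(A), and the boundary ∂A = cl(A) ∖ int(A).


int(A) = {12}, cl(A) = {12}, ∂A = ∅.

Closed sets in (X, τ) are complements of opens:
  closed(X, τ) = {∅, {12}, {13}, {14}, {15}, {12, 13}, {12, 14}, {12, 15}, {13, 14}, {13, 15}, {14, 15}, {12, 13, 14}, {12, 13, 15}, {12, 14, 15}, {13, 14, 15}, {12, 13, 14, 15}}.
int(A) = ⋃ {U ∈ τ : U ⊆ A}. Opens contained in A: ∅, {12}.
Taking the union of these: int(A) = {12}.
cl(A) = ⋂ {C closed : A ⊆ C}. Closed sets containing A: {12}, {12, 13}, {12, 14}, {12, 15}, {12, 13, 14}, {12, 13, 15}, {12, 14, 15}, {12, 13, 14, 15}.
Intersecting these: cl(A) = {12}.
∂A = cl(A) ∖ int(A) = {12} ∖ {12} = ∅.


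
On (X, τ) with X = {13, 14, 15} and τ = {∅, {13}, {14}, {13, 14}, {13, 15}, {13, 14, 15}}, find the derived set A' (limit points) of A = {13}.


A' = {15}

For each x ∈ X, list the open sets U ∈ τ with x ∈ U, then check whether U ∩ (A ∖ {x}) ≠ ∅ for every such U.
  x = 13: open {13} ∋ x has {13} ∩ (A ∖ {13}) = ∅, so x is NOT a limit point.
  x = 14: open {14} ∋ x has {14} ∩ (A ∖ {14}) = ∅, so x is NOT a limit point.
  x = 15: opens ∋ x are {13, 15}, {13, 14, 15}; each meets A ∖ {15}, so x IS a limit point.
Collecting: A' = {15}.


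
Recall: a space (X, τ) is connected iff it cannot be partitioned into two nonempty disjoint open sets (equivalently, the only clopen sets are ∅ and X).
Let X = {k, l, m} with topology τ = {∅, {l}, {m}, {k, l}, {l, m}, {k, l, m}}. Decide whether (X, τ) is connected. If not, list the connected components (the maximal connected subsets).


(X, τ) is disconnected; components = [{m}, {k, l}].

Find clopen sets (U ∈ τ with X ∖ U ∈ τ):
  U = ∅, X ∖ U = {k, l, m} — both open, so U is clopen.
  U = {m}, X ∖ U = {k, l} — both open, so U is clopen.
  U = {k, l}, X ∖ U = {m} — both open, so U is clopen.
  U = {k, l, m}, X ∖ U = ∅ — both open, so U is clopen.
Nontrivial clopen(s) exist: e.g. {k, l}. So (X, τ) is disconnected.
Compute connected components by grouping points that agree on all clopens:
  component: {m}
  component: {k, l}


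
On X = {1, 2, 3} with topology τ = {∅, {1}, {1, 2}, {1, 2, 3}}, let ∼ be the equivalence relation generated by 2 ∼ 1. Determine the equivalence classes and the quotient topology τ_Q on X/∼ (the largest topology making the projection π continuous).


X/∼ = {[1=2], [3]}; |τ_Q| = 3.

Equivalence classes: [1=2], [3].
Quotient map π: X → X/∼ sends 1 ↦ [1=2], 2 ↦ [1=2], 3 ↦ [3].
For each subset V ⊆ X/∼, compute π^{-1}(V) ⊆ X and check whether π^{-1}(V) ∈ τ. V is open in τ_Q iff π^{-1}(V) ∈ τ.
  V = {}: π^{-1}(V) = ∅ ∈ τ ✓.
  V = {[1=2]}: π^{-1}(V) = {1, 2} ∈ τ ✓.
  V = {[3]}: π^{-1}(V) = {3} ∉ τ ✗.
  V = {[1=2], [3]}: π^{-1}(V) = {1, 2, 3} ∈ τ ✓.
Open sets in the quotient: τ_Q = {{}, {[1=2]}, {[1=2], [3]}} (3 elements).


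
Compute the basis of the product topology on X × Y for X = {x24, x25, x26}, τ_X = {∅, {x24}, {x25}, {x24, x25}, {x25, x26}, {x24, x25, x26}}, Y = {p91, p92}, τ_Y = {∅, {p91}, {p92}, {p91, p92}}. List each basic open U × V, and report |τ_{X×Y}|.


Basis B = {∅ × ∅, {x24} × {p91}, {x24} × {p92}, {x25} × {p91}, {x25} × {p92}, {x24} × {p91, p92}, {x24, x25} × {p91}, {x24, x25} × {p92}, {x25} × {p91, p92}, {x25, x26} × {p91}, {x25, x26} × {p92}, {x24, x25, x26} × {p91}, {x24, x25, x26} × {p92}, {x24, x25} × {p91, p92}, {x25, x26} × {p91, p92}, {x24, x25, x26} × {p91, p92}}; |τ_{X×Y}| = 36.

Enumerate products U × V with U ∈ τ_X, V ∈ τ_Y (deduplicated):
  ∅ × ∅ = {} (∅)
  {x24} × {p91} = {(x24,p91)}
  {x24} × {p92} = {(x24,p92)}
  {x25} × {p91} = {(x25,p91)}
  {x25} × {p92} = {(x25,p92)}
  {x24} × {p91, p92} = {(x24,p91), (x24,p92)}
  {x24, x25} × {p91} = {(x24,p91), (x25,p91)}
  {x24, x25} × {p92} = {(x24,p92), (x25,p92)}
  {x25} × {p91, p92} = {(x25,p91), (x25,p92)}
  {x25, x26} × {p91} = {(x25,p91), (x26,p91)}
  {x25, x26} × {p92} = {(x25,p92), (x26,p92)}
  {x24, x25, x26} × {p91} = {(x24,p91), (x25,p91), (x26,p91)}
  {x24, x25, x26} × {p92} = {(x24,p92), (x25,p92), (x26,p92)}
  {x24, x25} × {p91, p92} = {(x24,p91), (x24,p92), (x25,p91), (x25,p92)}
  {x25, x26} × {p91, p92} = {(x25,p91), (x25,p92), (x26,p91), (x26,p92)}
  {x24, x25, x26} × {p91, p92} = {(x24,p91), (x24,p92), (x25,p91), (x25,p92), (x26,p91), (x26,p92)}
These 16 distinct sets form the basis B.
Close under arbitrary unions to get τ_{X×Y}; counting gives |τ_{X×Y}| = 36.


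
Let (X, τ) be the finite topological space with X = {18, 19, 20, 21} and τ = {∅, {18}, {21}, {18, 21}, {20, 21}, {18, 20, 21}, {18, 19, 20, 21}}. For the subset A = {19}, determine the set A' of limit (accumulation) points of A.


A' = ∅

For each x ∈ X, list the open sets U ∈ τ with x ∈ U, then check whether U ∩ (A ∖ {x}) ≠ ∅ for every such U.
  x = 18: open {18} ∋ x has {18} ∩ (A ∖ {18}) = ∅, so x is NOT a limit point.
  x = 19: open {18, 19, 20, 21} ∋ x has {18, 19, 20, 21} ∩ (A ∖ {19}) = ∅, so x is NOT a limit point.
  x = 20: open {20, 21} ∋ x has {20, 21} ∩ (A ∖ {20}) = ∅, so x is NOT a limit point.
  x = 21: open {21} ∋ x has {21} ∩ (A ∖ {21}) = ∅, so x is NOT a limit point.
Collecting: A' = ∅.


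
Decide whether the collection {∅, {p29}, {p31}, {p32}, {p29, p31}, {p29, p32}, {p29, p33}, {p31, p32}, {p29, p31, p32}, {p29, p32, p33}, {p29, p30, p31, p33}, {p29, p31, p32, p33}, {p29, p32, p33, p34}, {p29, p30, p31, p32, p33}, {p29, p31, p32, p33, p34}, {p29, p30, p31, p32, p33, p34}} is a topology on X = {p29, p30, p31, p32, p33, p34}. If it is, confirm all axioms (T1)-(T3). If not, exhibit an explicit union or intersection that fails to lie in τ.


τ is NOT a topology on X.

Axiom (T1): ∅ ∈ τ? Yes; X ∈ τ? Yes.
Axiom (T2/T3): check pairwise unions and intersections of members of τ.
Counterexample for (T2): {p31} ∪ {p29, p33} = {p29, p31, p33} ∉ τ. Therefore τ is NOT a topology.


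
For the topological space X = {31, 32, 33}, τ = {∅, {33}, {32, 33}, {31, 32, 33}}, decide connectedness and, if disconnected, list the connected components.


(X, τ) is connected.

Find clopen sets (U ∈ τ with X ∖ U ∈ τ):
  U = ∅, X ∖ U = {31, 32, 33} — both open, so U is clopen.
  U = {31, 32, 33}, X ∖ U = ∅ — both open, so U is clopen.
Only trivial clopens (∅ and X) exist, so (X, τ) is connected.
Compute connected components by grouping points that agree on all clopens:
  component: {31, 32, 33}


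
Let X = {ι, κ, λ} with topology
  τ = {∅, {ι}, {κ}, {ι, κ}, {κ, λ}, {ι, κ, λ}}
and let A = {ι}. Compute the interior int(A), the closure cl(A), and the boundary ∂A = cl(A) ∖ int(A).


int(A) = {ι}, cl(A) = {ι}, ∂A = ∅.

Closed sets in (X, τ) are complements of opens:
  closed(X, τ) = {∅, {ι}, {λ}, {ι, λ}, {κ, λ}, {ι, κ, λ}}.
int(A) = ⋃ {U ∈ τ : U ⊆ A}. Opens contained in A: ∅, {ι}.
Taking the union of these: int(A) = {ι}.
cl(A) = ⋂ {C closed : A ⊆ C}. Closed sets containing A: {ι}, {ι, λ}, {ι, κ, λ}.
Intersecting these: cl(A) = {ι}.
∂A = cl(A) ∖ int(A) = {ι} ∖ {ι} = ∅.


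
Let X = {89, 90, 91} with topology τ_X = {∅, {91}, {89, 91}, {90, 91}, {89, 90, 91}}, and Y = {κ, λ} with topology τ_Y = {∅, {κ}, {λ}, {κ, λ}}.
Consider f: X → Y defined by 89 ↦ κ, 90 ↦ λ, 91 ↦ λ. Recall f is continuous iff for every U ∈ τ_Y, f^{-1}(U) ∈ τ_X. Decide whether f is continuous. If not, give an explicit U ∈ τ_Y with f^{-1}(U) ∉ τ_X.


f is NOT continuous.

Compute f^{-1}(U) for each U ∈ τ_Y:
  U = ∅: f^{-1}(U) = ∅ ∈ τ_X ✓.
  U = {κ}: f^{-1}(U) = {89} ∉ τ_X ✗.
  U = {λ}: f^{-1}(U) = {90, 91} ∈ τ_X ✓.
  U = {κ, λ}: f^{-1}(U) = {89, 90, 91} ∈ τ_X ✓.
Found U = {κ} with f^{-1}(U) = {89} not in τ_X. Therefore f is NOT continuous.


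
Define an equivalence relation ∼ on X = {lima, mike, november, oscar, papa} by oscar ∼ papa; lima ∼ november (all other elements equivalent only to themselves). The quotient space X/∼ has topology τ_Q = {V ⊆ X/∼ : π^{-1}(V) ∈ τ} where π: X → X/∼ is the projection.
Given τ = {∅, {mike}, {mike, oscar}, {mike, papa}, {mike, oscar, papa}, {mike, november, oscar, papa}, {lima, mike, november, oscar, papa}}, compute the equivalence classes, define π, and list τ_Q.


X/∼ = {[lima=november], [mike], [oscar=papa]}; |τ_Q| = 4.

Equivalence classes: [lima=november], [mike], [oscar=papa].
Quotient map π: X → X/∼ sends lima ↦ [lima=november], mike ↦ [mike], november ↦ [lima=november], oscar ↦ [oscar=papa], papa ↦ [oscar=papa].
For each subset V ⊆ X/∼, compute π^{-1}(V) ⊆ X and check whether π^{-1}(V) ∈ τ. V is open in τ_Q iff π^{-1}(V) ∈ τ.
  V = {}: π^{-1}(V) = ∅ ∈ τ ✓.
  V = {[lima=november]}: π^{-1}(V) = {lima, november} ∉ τ ✗.
  V = {[mike]}: π^{-1}(V) = {mike} ∈ τ ✓.
  V = {[lima=november], [mike]}: π^{-1}(V) = {lima, mike, november} ∉ τ ✗.
  V = {[oscar=papa]}: π^{-1}(V) = {oscar, papa} ∉ τ ✗.
  V = {[lima=november], [oscar=papa]}: π^{-1}(V) = {lima, november, oscar, papa} ∉ τ ✗.
  V = {[mike], [oscar=papa]}: π^{-1}(V) = {mike, oscar, papa} ∈ τ ✓.
  V = {[lima=november], [mike], [oscar=papa]}: π^{-1}(V) = {lima, mike, november, oscar, papa} ∈ τ ✓.
Open sets in the quotient: τ_Q = {{}, {[mike]}, {[mike], [oscar=papa]}, {[lima=november], [mike], [oscar=papa]}} (4 elements).


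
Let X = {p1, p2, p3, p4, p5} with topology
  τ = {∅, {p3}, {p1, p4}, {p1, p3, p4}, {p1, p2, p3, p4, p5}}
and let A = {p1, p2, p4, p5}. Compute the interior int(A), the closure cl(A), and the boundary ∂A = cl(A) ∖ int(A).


int(A) = {p1, p4}, cl(A) = {p1, p2, p4, p5}, ∂A = {p2, p5}.

Closed sets in (X, τ) are complements of opens:
  closed(X, τ) = {∅, {p2, p5}, {p2, p3, p5}, {p1, p2, p4, p5}, {p1, p2, p3, p4, p5}}.
int(A) = ⋃ {U ∈ τ : U ⊆ A}. Opens contained in A: ∅, {p1, p4}.
Taking the union of these: int(A) = {p1, p4}.
cl(A) = ⋂ {C closed : A ⊆ C}. Closed sets containing A: {p1, p2, p4, p5}, {p1, p2, p3, p4, p5}.
Intersecting these: cl(A) = {p1, p2, p4, p5}.
∂A = cl(A) ∖ int(A) = {p1, p2, p4, p5} ∖ {p1, p4} = {p2, p5}.


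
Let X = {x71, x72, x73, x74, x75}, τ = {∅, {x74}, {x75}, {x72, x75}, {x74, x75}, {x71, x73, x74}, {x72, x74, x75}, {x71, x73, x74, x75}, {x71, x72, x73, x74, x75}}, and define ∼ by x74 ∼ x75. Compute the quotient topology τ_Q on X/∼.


X/∼ = {[x71], [x72], [x73], [x74=x75]}; |τ_Q| = 5.

Equivalence classes: [x71], [x72], [x73], [x74=x75].
Quotient map π: X → X/∼ sends x71 ↦ [x71], x72 ↦ [x72], x73 ↦ [x73], x74 ↦ [x74=x75], x75 ↦ [x74=x75].
For each subset V ⊆ X/∼, compute π^{-1}(V) ⊆ X and check whether π^{-1}(V) ∈ τ. V is open in τ_Q iff π^{-1}(V) ∈ τ.
  V = {}: π^{-1}(V) = ∅ ∈ τ ✓.
  V = {[x71]}: π^{-1}(V) = {x71} ∉ τ ✗.
  V = {[x72]}: π^{-1}(V) = {x72} ∉ τ ✗.
  V = {[x71], [x72]}: π^{-1}(V) = {x71, x72} ∉ τ ✗.
  V = {[x73]}: π^{-1}(V) = {x73} ∉ τ ✗.
  V = {[x71], [x73]}: π^{-1}(V) = {x71, x73} ∉ τ ✗.
  V = {[x72], [x73]}: π^{-1}(V) = {x72, x73} ∉ τ ✗.
  V = {[x71], [x72], [x73]}: π^{-1}(V) = {x71, x72, x73} ∉ τ ✗.
  V = {[x74=x75]}: π^{-1}(V) = {x74, x75} ∈ τ ✓.
  V = {[x71], [x74=x75]}: π^{-1}(V) = {x71, x74, x75} ∉ τ ✗.
  V = {[x72], [x74=x75]}: π^{-1}(V) = {x72, x74, x75} ∈ τ ✓.
  V = {[x71], [x72], [x74=x75]}: π^{-1}(V) = {x71, x72, x74, x75} ∉ τ ✗.
  V = {[x73], [x74=x75]}: π^{-1}(V) = {x73, x74, x75} ∉ τ ✗.
  V = {[x71], [x73], [x74=x75]}: π^{-1}(V) = {x71, x73, x74, x75} ∈ τ ✓.
  V = {[x72], [x73], [x74=x75]}: π^{-1}(V) = {x72, x73, x74, x75} ∉ τ ✗.
  V = {[x71], [x72], [x73], [x74=x75]}: π^{-1}(V) = {x71, x72, x73, x74, x75} ∈ τ ✓.
Open sets in the quotient: τ_Q = {{}, {[x74=x75]}, {[x72], [x74=x75]}, {[x71], [x73], [x74=x75]}, {[x71], [x72], [x73], [x74=x75]}} (5 elements).


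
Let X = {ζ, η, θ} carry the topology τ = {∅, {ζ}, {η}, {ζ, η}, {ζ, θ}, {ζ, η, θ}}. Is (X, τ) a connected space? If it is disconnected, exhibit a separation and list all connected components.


(X, τ) is disconnected; components = [{η}, {ζ, θ}].

Find clopen sets (U ∈ τ with X ∖ U ∈ τ):
  U = ∅, X ∖ U = {ζ, η, θ} — both open, so U is clopen.
  U = {η}, X ∖ U = {ζ, θ} — both open, so U is clopen.
  U = {ζ, θ}, X ∖ U = {η} — both open, so U is clopen.
  U = {ζ, η, θ}, X ∖ U = ∅ — both open, so U is clopen.
Nontrivial clopen(s) exist: e.g. {η}. So (X, τ) is disconnected.
Compute connected components by grouping points that agree on all clopens:
  component: {η}
  component: {ζ, θ}


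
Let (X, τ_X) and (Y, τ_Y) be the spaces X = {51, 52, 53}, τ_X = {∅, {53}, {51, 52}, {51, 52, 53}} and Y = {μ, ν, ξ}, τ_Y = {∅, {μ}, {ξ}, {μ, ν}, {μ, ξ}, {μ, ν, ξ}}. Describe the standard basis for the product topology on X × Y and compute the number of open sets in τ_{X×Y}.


Basis B = {∅ × ∅, {53} × {μ}, {53} × {ξ}, {51, 52} × {μ}, {51, 52} × {ξ}, {53} × {μ, ν}, {53} × {μ, ξ}, {51, 52, 53} × {μ}, {51, 52, 53} × {ξ}, {53} × {μ, ν, ξ}, {51, 52} × {μ, ν}, {51, 52} × {μ, ξ}, {51, 52} × {μ, ν, ξ}, {51, 52, 53} × {μ, ν}, {51, 52, 53} × {μ, ξ}, {51, 52, 53} × {μ, ν, ξ}}; |τ_{X×Y}| = 36.

Enumerate products U × V with U ∈ τ_X, V ∈ τ_Y (deduplicated):
  ∅ × ∅ = {} (∅)
  {53} × {μ} = {(53,μ)}
  {53} × {ξ} = {(53,ξ)}
  {51, 52} × {μ} = {(51,μ), (52,μ)}
  {51, 52} × {ξ} = {(51,ξ), (52,ξ)}
  {53} × {μ, ν} = {(53,μ), (53,ν)}
  {53} × {μ, ξ} = {(53,μ), (53,ξ)}
  {51, 52, 53} × {μ} = {(51,μ), (52,μ), (53,μ)}
  {51, 52, 53} × {ξ} = {(51,ξ), (52,ξ), (53,ξ)}
  {53} × {μ, ν, ξ} = {(53,μ), (53,ν), (53,ξ)}
  {51, 52} × {μ, ν} = {(51,μ), (51,ν), (52,μ), (52,ν)}
  {51, 52} × {μ, ξ} = {(51,μ), (51,ξ), (52,μ), (52,ξ)}
  {51, 52} × {μ, ν, ξ} = {(51,μ), (51,ν), (51,ξ), (52,μ), (52,ν), (52,ξ)}
  {51, 52, 53} × {μ, ν} = {(51,μ), (51,ν), (52,μ), (52,ν), (53,μ), (53,ν)}
  {51, 52, 53} × {μ, ξ} = {(51,μ), (51,ξ), (52,μ), (52,ξ), (53,μ), (53,ξ)}
  {51, 52, 53} × {μ, ν, ξ} = {(51,μ), (51,ν), (51,ξ), (52,μ), (52,ν), (52,ξ), (53,μ), (53,ν), (53,ξ)}
These 16 distinct sets form the basis B.
Close under arbitrary unions to get τ_{X×Y}; counting gives |τ_{X×Y}| = 36.


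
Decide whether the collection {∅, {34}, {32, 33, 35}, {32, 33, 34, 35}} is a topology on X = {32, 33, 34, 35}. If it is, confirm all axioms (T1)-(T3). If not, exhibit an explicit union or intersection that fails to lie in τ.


τ IS a topology on X.

Axiom (T1): ∅ ∈ τ? Yes; X ∈ τ? Yes.
Axiom (T2/T3): check pairwise unions and intersections of members of τ.
All pairwise intersections and unions checked — each lies in τ. Therefore τ satisfies (T1), (T2), (T3): it IS a topology on X.


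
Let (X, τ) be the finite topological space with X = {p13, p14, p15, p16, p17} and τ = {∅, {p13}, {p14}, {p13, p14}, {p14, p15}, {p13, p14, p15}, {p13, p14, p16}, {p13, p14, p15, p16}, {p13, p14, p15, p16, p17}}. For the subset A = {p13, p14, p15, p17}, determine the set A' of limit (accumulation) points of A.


A' = {p15, p16, p17}

For each x ∈ X, list the open sets U ∈ τ with x ∈ U, then check whether U ∩ (A ∖ {x}) ≠ ∅ for every such U.
  x = p13: open {p13} ∋ x has {p13} ∩ (A ∖ {p13}) = ∅, so x is NOT a limit point.
  x = p14: open {p14} ∋ x has {p14} ∩ (A ∖ {p14}) = ∅, so x is NOT a limit point.
  x = p15: opens ∋ x are {p14, p15}, {p13, p14, p15}, {p13, p14, p15, p16}, {p13, p14, p15, p16, p17}; each meets A ∖ {p15}, so x IS a limit point.
  x = p16: opens ∋ x are {p13, p14, p16}, {p13, p14, p15, p16}, {p13, p14, p15, p16, p17}; each meets A ∖ {p16}, so x IS a limit point.
  x = p17: opens ∋ x are {p13, p14, p15, p16, p17}; each meets A ∖ {p17}, so x IS a limit point.
Collecting: A' = {p15, p16, p17}.


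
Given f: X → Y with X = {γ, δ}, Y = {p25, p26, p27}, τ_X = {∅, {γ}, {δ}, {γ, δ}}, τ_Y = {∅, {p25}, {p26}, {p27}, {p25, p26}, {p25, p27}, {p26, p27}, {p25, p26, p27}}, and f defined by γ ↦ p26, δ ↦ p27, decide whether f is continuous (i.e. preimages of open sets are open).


f IS continuous.

Compute f^{-1}(U) for each U ∈ τ_Y:
  U = ∅: f^{-1}(U) = ∅ ∈ τ_X ✓.
  U = {p25}: f^{-1}(U) = ∅ ∈ τ_X ✓.
  U = {p26}: f^{-1}(U) = {γ} ∈ τ_X ✓.
  U = {p27}: f^{-1}(U) = {δ} ∈ τ_X ✓.
  U = {p25, p26}: f^{-1}(U) = {γ} ∈ τ_X ✓.
  U = {p25, p27}: f^{-1}(U) = {δ} ∈ τ_X ✓.
  U = {p26, p27}: f^{-1}(U) = {γ, δ} ∈ τ_X ✓.
  U = {p25, p26, p27}: f^{-1}(U) = {γ, δ} ∈ τ_X ✓.
Every preimage lies in τ_X, so f IS continuous.


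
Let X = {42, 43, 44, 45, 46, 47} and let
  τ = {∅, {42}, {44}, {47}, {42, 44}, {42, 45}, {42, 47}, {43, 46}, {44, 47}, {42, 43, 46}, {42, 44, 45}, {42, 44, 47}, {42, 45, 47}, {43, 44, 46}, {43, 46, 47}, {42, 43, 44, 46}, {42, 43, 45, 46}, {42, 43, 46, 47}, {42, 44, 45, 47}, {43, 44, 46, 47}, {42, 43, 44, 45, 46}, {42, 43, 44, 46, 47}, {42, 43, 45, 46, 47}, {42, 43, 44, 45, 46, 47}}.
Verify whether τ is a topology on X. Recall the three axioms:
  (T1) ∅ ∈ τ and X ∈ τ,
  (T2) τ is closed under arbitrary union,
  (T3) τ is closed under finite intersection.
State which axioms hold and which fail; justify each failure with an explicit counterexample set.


τ IS a topology on X.

Axiom (T1): ∅ ∈ τ? Yes; X ∈ τ? Yes.
Axiom (T2/T3): check pairwise unions and intersections of members of τ.
All pairwise intersections and unions checked — each lies in τ. Therefore τ satisfies (T1), (T2), (T3): it IS a topology on X.


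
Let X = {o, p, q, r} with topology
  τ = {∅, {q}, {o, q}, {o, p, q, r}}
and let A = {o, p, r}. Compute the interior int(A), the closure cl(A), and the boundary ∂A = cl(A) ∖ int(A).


int(A) = ∅, cl(A) = {o, p, r}, ∂A = {o, p, r}.

Closed sets in (X, τ) are complements of opens:
  closed(X, τ) = {∅, {p, r}, {o, p, r}, {o, p, q, r}}.
int(A) = ⋃ {U ∈ τ : U ⊆ A}. Opens contained in A: ∅.
Taking the union of these: int(A) = ∅.
cl(A) = ⋂ {C closed : A ⊆ C}. Closed sets containing A: {o, p, r}, {o, p, q, r}.
Intersecting these: cl(A) = {o, p, r}.
∂A = cl(A) ∖ int(A) = {o, p, r} ∖ ∅ = {o, p, r}.


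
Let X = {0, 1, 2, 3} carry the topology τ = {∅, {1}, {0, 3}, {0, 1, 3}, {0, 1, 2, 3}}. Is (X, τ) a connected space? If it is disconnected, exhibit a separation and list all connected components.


(X, τ) is connected.

Find clopen sets (U ∈ τ with X ∖ U ∈ τ):
  U = ∅, X ∖ U = {0, 1, 2, 3} — both open, so U is clopen.
  U = {0, 1, 2, 3}, X ∖ U = ∅ — both open, so U is clopen.
Only trivial clopens (∅ and X) exist, so (X, τ) is connected.
Compute connected components by grouping points that agree on all clopens:
  component: {0, 1, 2, 3}


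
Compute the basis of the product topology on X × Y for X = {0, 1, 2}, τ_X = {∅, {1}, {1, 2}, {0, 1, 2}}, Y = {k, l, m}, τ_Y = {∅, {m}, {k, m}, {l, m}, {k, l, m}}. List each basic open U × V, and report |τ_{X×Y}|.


Basis B = {∅ × ∅, {1} × {m}, {1} × {k, m}, {1} × {l, m}, {1, 2} × {m}, {0, 1, 2} × {m}, {1} × {k, l, m}, {1, 2} × {k, m}, {1, 2} × {l, m}, {0, 1, 2} × {k, m}, {0, 1, 2} × {l, m}, {1, 2} × {k, l, m}, {0, 1, 2} × {k, l, m}}; |τ_{X×Y}| = 30.

Enumerate products U × V with U ∈ τ_X, V ∈ τ_Y (deduplicated):
  ∅ × ∅ = {} (∅)
  {1} × {m} = {(1,m)}
  {1} × {k, m} = {(1,k), (1,m)}
  {1} × {l, m} = {(1,l), (1,m)}
  {1, 2} × {m} = {(1,m), (2,m)}
  {0, 1, 2} × {m} = {(0,m), (1,m), (2,m)}
  {1} × {k, l, m} = {(1,k), (1,l), (1,m)}
  {1, 2} × {k, m} = {(1,k), (1,m), (2,k), (2,m)}
  {1, 2} × {l, m} = {(1,l), (1,m), (2,l), (2,m)}
  {0, 1, 2} × {k, m} = {(0,k), (0,m), (1,k), (1,m), (2,k), (2,m)}
  {0, 1, 2} × {l, m} = {(0,l), (0,m), (1,l), (1,m), (2,l), (2,m)}
  {1, 2} × {k, l, m} = {(1,k), (1,l), (1,m), (2,k), (2,l), (2,m)}
  {0, 1, 2} × {k, l, m} = {(0,k), (0,l), (0,m), (1,k), (1,l), (1,m), (2,k), (2,l), (2,m)}
These 13 distinct sets form the basis B.
Close under arbitrary unions to get τ_{X×Y}; counting gives |τ_{X×Y}| = 30.
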